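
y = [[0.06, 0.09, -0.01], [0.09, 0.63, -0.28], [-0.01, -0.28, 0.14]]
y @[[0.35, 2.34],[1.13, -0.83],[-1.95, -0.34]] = [[0.14, 0.07], [1.29, -0.22], [-0.59, 0.16]]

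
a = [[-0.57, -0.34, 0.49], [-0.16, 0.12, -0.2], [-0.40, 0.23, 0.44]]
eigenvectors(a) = [[(-0.9+0j), (0.3-0.34j), (0.3+0.34j)],[-0.31+0.00j, -0.05+0.52j, (-0.05-0.52j)],[(-0.3+0j), (0.72+0j), 0.72-0.00j]]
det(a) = -0.10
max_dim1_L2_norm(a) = 0.82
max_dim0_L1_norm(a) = 1.13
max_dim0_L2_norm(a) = 0.71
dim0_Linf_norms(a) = [0.57, 0.34, 0.49]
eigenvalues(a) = [(-0.53+0j), (0.26+0.36j), (0.26-0.36j)]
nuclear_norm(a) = 1.63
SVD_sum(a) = [[-0.57, -0.13, 0.54], [0.03, 0.01, -0.03], [-0.39, -0.09, 0.38]] + [[0.04, -0.21, -0.01],  [-0.02, 0.13, 0.01],  [-0.05, 0.31, 0.02]] + [[-0.04, -0.00, -0.04], [-0.17, -0.02, -0.18], [0.04, 0.0, 0.05]]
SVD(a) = [[-0.82, -0.52, 0.22], [0.04, 0.33, 0.94], [-0.57, 0.78, -0.25]] @ diag([0.9671686133813171, 0.4047872260762823, 0.26044610746856767]) @ [[0.71, 0.16, -0.68], [-0.17, 0.98, 0.05], [-0.68, -0.08, -0.73]]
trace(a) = -0.01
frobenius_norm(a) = 1.08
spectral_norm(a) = 0.97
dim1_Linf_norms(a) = [0.57, 0.2, 0.44]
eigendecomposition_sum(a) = [[(-0.48+0j), (-0.31+0j), 0.18-0.00j],  [-0.17+0.00j, -0.11+0.00j, (0.06-0j)],  [(-0.16+0j), -0.10+0.00j, 0.06-0.00j]] + [[(-0.05+0.06j),-0.01-0.15j,(0.16-0.02j)], [0.00-0.09j,0.11+0.13j,-0.13+0.13j], [(-0.12+0.01j),(0.17-0.17j),0.19+0.16j]] + [[-0.05-0.06j, -0.01+0.15j, (0.16+0.02j)],[0.09j, 0.11-0.13j, (-0.13-0.13j)],[(-0.12-0.01j), 0.17+0.17j, 0.19-0.16j]]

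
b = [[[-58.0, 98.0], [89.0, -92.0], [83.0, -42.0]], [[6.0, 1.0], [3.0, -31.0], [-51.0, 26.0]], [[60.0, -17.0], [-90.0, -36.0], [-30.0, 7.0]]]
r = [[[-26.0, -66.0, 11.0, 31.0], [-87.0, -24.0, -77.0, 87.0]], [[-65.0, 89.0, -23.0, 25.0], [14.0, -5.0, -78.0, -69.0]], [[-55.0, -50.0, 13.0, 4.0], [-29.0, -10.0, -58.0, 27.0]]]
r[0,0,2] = 11.0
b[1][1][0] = 3.0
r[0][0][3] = 31.0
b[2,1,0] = -90.0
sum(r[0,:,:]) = -151.0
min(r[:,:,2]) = -78.0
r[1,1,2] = -78.0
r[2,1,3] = 27.0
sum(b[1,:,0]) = -42.0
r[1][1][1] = -5.0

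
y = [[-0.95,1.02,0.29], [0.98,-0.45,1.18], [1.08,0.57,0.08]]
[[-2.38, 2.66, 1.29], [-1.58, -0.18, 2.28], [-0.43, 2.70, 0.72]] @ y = [[6.26,-2.89,2.55], [3.79,-0.23,-0.49], [3.83,-1.24,3.12]]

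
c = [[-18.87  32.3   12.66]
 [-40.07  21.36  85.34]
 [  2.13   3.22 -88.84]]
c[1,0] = -40.07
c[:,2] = [12.66, 85.34, -88.84]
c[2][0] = 2.13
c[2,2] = -88.84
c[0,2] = 12.66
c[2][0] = 2.13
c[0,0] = -18.87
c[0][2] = 12.66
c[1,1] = 21.36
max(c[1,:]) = 85.34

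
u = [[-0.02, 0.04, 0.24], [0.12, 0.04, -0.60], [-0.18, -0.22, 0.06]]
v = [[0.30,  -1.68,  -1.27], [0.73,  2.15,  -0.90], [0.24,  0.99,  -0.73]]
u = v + [[-0.32, 1.72, 1.51], [-0.61, -2.11, 0.30], [-0.42, -1.21, 0.79]]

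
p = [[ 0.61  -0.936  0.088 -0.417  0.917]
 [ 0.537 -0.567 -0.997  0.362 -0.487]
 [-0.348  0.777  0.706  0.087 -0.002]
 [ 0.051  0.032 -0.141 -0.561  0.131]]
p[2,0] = -0.348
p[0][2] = 0.088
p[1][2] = -0.997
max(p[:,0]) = 0.61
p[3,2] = -0.141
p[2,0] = -0.348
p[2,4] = -0.002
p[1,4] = -0.487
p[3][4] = 0.131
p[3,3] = -0.561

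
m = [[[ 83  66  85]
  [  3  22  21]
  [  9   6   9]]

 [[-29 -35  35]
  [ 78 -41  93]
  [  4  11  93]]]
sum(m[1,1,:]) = 130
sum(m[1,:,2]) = 221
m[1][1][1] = -41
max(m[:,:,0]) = 83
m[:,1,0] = [3, 78]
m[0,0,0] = 83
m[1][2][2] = 93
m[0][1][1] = 22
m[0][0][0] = 83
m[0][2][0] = 9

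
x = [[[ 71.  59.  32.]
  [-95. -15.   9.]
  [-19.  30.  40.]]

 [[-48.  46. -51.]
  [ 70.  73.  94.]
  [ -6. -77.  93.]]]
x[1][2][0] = -6.0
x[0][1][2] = 9.0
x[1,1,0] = 70.0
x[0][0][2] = 32.0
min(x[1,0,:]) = -51.0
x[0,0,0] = 71.0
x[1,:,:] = [[-48.0, 46.0, -51.0], [70.0, 73.0, 94.0], [-6.0, -77.0, 93.0]]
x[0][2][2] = 40.0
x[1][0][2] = -51.0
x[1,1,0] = 70.0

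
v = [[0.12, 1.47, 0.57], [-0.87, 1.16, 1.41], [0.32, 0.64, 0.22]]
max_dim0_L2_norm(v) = 1.98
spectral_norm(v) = 2.47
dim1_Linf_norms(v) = [1.47, 1.41, 0.64]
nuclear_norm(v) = 3.62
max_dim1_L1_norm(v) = 3.44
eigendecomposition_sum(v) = [[0.42+0.32j,-0.05-0.34j,(-0.61-0.23j)], [(-0.26+0.15j),0.19+0.05j,0.25-0.27j], [0.39-0.00j,-0.18-0.17j,(-0.47+0.14j)]] + [[(0.42-0.32j), -0.05+0.34j, -0.61+0.23j], [(-0.26-0.15j), 0.19-0.05j, 0.25+0.27j], [(0.39+0j), (-0.18+0.17j), (-0.47-0.14j)]] + [[(-0.72+0j), 1.57-0.00j, 1.80-0.00j], [(-0.36+0j), 0.79-0.00j, 0.90-0.00j], [-0.46+0.00j, (1-0j), (1.15-0j)]]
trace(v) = 1.50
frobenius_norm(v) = 2.67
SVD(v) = [[0.59, -0.63, -0.52], [0.78, 0.61, 0.14], [0.22, -0.49, 0.84]] @ diag([2.4742583685802435, 1.005377277834733, 0.13587514387941824]) @ [[-0.22, 0.77, 0.6], [-0.76, -0.52, 0.40], [0.62, -0.37, 0.70]]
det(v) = 0.34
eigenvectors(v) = [[(-0.73+0j), (-0.73-0j), (0.78+0j)], [0.16-0.38j, 0.16+0.38j, 0.39+0.00j], [(-0.43+0.33j), -0.43-0.33j, (0.5+0j)]]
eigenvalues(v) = [(0.14+0.51j), (0.14-0.51j), (1.22+0j)]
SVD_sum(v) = [[-0.31, 1.12, 0.87], [-0.42, 1.49, 1.15], [-0.12, 0.43, 0.33]] + [[0.48, 0.33, -0.25], [-0.47, -0.32, 0.24], [0.37, 0.25, -0.19]] + [[-0.04, 0.03, -0.05], [0.01, -0.01, 0.01], [0.07, -0.04, 0.08]]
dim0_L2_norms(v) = [0.93, 1.98, 1.54]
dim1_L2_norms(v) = [1.58, 2.02, 0.75]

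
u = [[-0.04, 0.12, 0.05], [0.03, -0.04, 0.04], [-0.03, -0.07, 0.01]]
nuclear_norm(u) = 0.26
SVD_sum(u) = [[-0.03,0.13,0.03], [0.01,-0.03,-0.01], [0.01,-0.06,-0.01]] + [[-0.01, -0.01, 0.02], [-0.01, -0.01, 0.04], [-0.01, -0.01, 0.03]] + [[-0.01, -0.00, -0.00],[0.03, 0.0, 0.01],[-0.03, -0.00, -0.01]]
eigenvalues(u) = [(-0.1+0j), (0.01+0.06j), (0.01-0.06j)]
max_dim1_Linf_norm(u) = 0.12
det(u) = -0.00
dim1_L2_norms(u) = [0.14, 0.06, 0.08]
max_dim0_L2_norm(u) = 0.14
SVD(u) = [[-0.89,0.44,-0.12], [0.24,0.67,0.70], [0.39,0.59,-0.70]] @ diag([0.15012476367943, 0.059076046819729555, 0.04972500399545908]) @ [[0.21, -0.96, -0.21], [-0.26, -0.26, 0.93], [0.94, 0.14, 0.3]]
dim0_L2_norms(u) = [0.06, 0.14, 0.06]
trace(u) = -0.07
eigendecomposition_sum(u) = [[-0.05-0.00j, (0.1-0j), (-0.01+0j)], [(0.03+0j), (-0.05+0j), 0.01-0.00j], [0j, -0.00+0.00j, 0.00-0.00j]] + [[(0.01+0.01j), (0.01+0.03j), (0.03-0.01j)], [0.01j, 0.02j, (0.02-0j)], [(-0.02+0j), -0.03+0.01j, 0.00+0.03j]] + [[(0.01-0.01j), (0.01-0.03j), (0.03+0.01j)], [-0.01j, 0.00-0.02j, 0.02+0.00j], [(-0.02-0j), (-0.03-0.01j), -0.03j]]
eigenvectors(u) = [[0.90+0.00j,(0.12+0.63j),0.12-0.63j],[-0.43+0.00j,-0.01+0.36j,-0.01-0.36j],[-0.03+0.00j,(-0.68+0j),(-0.68-0j)]]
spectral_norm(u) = 0.15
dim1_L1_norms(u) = [0.21, 0.11, 0.11]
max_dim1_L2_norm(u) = 0.14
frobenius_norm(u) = 0.17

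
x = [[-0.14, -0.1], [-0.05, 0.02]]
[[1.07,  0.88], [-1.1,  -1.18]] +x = [[0.93, 0.78],  [-1.15, -1.16]]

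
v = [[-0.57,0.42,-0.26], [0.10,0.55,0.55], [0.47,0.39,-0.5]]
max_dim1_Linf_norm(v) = 0.57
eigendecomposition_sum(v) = [[(-0.3+0.21j), 0.13+0.07j, -0.16-0.31j], [-0.02-0.16j, -0.05+0.03j, 0.15+0.00j], [(0.21+0.29j), (0.07-0.13j), -0.30+0.16j]] + [[-0.30-0.21j, 0.13-0.07j, -0.16+0.31j], [-0.02+0.16j, -0.05-0.03j, 0.15-0.00j], [0.21-0.29j, (0.07+0.13j), (-0.3-0.16j)]] + [[(0.03-0j), (0.15-0j), (0.06-0j)],[(0.14-0j), 0.66-0.00j, (0.25-0j)],[0.05-0.00j, (0.26-0j), 0.10-0.00j]]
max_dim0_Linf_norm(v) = 0.57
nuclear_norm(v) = 2.33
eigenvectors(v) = [[0.69+0.00j, (0.69-0j), -0.21+0.00j], [(-0.14+0.26j), -0.14-0.26j, (-0.91+0j)], [(-0.01-0.66j), -0.01+0.66j, -0.35+0.00j]]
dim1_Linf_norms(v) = [0.57, 0.55, 0.5]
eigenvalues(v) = [(-0.65+0.41j), (-0.65-0.41j), (0.79+0j)]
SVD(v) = [[0.24, 0.49, -0.84], [-0.27, 0.87, 0.42], [0.93, 0.12, 0.34]] @ diag([0.7960364779282727, 0.7940575747776292, 0.7366807271442763]) @ [[0.34,0.4,-0.85],[-0.17,0.92,0.36],[0.92,0.02,0.38]]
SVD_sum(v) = [[0.07,0.08,-0.17], [-0.07,-0.09,0.18], [0.25,0.30,-0.63]] + [[-0.06, 0.35, 0.14],[-0.12, 0.63, 0.25],[-0.02, 0.09, 0.04]] + [[-0.57,  -0.01,  -0.24], [0.29,  0.01,  0.12], [0.23,  0.00,  0.10]]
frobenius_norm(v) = 1.34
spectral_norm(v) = 0.80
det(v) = 0.47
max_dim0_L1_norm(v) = 1.36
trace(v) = -0.52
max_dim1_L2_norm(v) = 0.79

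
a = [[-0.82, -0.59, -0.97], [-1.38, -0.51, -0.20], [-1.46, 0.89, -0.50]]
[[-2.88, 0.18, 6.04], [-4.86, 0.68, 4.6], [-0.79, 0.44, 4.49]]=a @ [[2.61, -0.49, -2.46], [2.85, -0.13, -0.98], [-0.97, 0.31, -3.55]]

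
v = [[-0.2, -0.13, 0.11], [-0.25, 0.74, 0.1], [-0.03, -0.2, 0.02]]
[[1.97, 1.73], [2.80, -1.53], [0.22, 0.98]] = v@[[-8.49, -4.01], [0.5, -3.93], [3.07, 3.77]]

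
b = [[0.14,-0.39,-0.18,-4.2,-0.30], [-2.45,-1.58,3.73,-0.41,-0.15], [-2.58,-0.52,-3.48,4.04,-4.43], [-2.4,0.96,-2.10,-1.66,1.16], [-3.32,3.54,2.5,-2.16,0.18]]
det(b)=1804.255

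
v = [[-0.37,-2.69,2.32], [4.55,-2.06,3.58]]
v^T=[[-0.37, 4.55], [-2.69, -2.06], [2.32, 3.58]]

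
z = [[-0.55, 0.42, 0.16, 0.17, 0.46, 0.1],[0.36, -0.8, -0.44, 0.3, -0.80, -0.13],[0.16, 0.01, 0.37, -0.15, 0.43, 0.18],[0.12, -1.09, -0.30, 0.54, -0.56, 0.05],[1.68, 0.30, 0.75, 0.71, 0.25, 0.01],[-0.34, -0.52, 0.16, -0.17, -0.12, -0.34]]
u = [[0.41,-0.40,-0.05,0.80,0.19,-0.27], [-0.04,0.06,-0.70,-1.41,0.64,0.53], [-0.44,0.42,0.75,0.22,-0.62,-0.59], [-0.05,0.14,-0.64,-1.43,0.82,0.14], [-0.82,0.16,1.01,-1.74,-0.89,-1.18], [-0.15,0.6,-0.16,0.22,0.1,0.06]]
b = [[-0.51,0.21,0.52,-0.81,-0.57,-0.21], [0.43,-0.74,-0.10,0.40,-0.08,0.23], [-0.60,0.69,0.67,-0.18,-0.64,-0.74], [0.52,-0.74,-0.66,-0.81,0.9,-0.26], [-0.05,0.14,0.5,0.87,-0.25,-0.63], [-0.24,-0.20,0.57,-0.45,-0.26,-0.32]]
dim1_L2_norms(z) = [0.87, 1.31, 0.63, 1.38, 2.01, 0.76]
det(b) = -0.00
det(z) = 0.00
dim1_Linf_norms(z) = [0.55, 0.8, 0.43, 1.09, 1.68, 0.52]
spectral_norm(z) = 2.09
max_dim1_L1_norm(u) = 5.8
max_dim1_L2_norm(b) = 1.67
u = z @ b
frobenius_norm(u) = 4.07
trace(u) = -1.04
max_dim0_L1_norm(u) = 5.82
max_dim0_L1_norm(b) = 3.52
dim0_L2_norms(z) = [1.85, 1.54, 1.02, 0.98, 1.19, 0.42]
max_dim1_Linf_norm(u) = 1.74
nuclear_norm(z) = 5.75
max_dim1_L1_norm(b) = 3.89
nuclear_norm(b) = 5.98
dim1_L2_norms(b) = [1.26, 0.98, 1.51, 1.67, 1.22, 0.89]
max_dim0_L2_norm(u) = 2.79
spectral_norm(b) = 2.39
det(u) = 0.00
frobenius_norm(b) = 3.15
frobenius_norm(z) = 3.06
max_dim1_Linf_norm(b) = 0.9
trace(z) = -0.53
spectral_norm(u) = 2.92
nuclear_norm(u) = 7.06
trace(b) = -1.96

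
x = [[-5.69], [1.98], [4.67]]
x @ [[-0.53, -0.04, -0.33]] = [[3.02,0.23,1.88], [-1.05,-0.08,-0.65], [-2.48,-0.19,-1.54]]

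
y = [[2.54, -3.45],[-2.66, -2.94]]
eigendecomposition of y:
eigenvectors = [[0.93,0.45], [-0.36,0.89]]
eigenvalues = [3.88, -4.28]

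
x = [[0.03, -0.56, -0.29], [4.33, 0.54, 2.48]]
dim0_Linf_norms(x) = [4.33, 0.56, 2.48]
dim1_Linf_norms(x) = [0.56, 4.33]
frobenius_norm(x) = 5.06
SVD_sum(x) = [[-0.16, -0.02, -0.09], [4.32, 0.56, 2.49]] + [[0.19, -0.54, -0.20], [0.01, -0.02, -0.01]]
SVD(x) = [[-0.04, 1.0], [1.0, 0.04]] @ diag([5.0222435450004275, 0.6054500596263307]) @ [[0.86, 0.11, 0.50], [0.31, -0.89, -0.33]]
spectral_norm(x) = 5.02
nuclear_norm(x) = 5.63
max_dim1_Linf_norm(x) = 4.33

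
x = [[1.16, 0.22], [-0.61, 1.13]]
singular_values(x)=[1.41, 1.02]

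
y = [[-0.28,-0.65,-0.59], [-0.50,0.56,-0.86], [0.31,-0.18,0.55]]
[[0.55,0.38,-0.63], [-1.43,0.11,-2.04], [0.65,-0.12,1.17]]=y @[[0.51, 0.78, 0.4], [-1.45, -0.25, -0.72], [0.42, -0.74, 1.67]]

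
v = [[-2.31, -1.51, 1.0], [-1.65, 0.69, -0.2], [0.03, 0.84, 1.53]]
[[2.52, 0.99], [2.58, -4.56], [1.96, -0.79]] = v @ [[-1.3, 1.60], [0.87, -2.54], [0.83, 0.85]]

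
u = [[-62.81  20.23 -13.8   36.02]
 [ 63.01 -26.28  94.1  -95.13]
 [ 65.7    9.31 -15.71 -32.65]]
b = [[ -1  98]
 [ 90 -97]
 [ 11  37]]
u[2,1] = 9.31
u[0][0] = -62.81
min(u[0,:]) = -62.81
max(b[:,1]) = 98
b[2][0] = 11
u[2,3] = -32.65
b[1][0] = 90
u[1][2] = 94.1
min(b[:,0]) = -1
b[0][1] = 98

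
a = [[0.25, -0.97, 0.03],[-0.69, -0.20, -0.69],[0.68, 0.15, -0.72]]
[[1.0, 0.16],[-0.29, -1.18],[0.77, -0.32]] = a@[[0.97, 0.64], [-0.79, 0.03], [-0.32, 1.06]]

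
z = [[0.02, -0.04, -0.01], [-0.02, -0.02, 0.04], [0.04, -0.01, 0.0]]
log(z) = [[(-2.74+0.85j), (-0.48+1.09j), (-0.84-0.8j)], [(0.37+1.46j), (-3.26+1.88j), 0.29-1.38j], [(0.92-0.44j), (-0.68-0.57j), (-3.63+0.42j)]]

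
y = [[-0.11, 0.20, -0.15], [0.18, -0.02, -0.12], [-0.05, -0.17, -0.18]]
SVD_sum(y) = [[-0.10, 0.19, 0.02], [0.05, -0.10, -0.01], [0.07, -0.13, -0.01]] + [[-0.03,0.00,-0.17],[-0.02,0.0,-0.09],[-0.03,0.0,-0.18]] + [[0.02, 0.01, -0.0], [0.14, 0.08, -0.02], [-0.08, -0.05, 0.01]]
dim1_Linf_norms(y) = [0.2, 0.18, 0.18]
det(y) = 0.01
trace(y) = -0.31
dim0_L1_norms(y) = [0.34, 0.39, 0.45]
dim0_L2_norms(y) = [0.22, 0.26, 0.26]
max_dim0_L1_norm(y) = 0.45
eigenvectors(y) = [[(0.62+0j), (0.2+0.52j), 0.20-0.52j], [(0.69+0j), 0.27-0.34j, (0.27+0.34j)], [-0.38+0.00j, 0.71+0.00j, (0.71-0j)]]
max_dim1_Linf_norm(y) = 0.2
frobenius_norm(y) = 0.43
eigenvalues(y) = [(0.21+0j), (-0.26+0.04j), (-0.26-0.04j)]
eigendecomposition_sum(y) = [[(0.06+0j), (0.1+0j), -0.05-0.00j], [(0.07+0j), (0.11+0j), -0.06-0.00j], [(-0.04+0j), (-0.06+0j), (0.03+0j)]] + [[(-0.09+0.03j), (0.05-0.07j), (-0.05-0.07j)], [0.05+0.05j, -0.06-0.01j, (-0.03+0.06j)], [(-0.01+0.12j), -0.05-0.09j, -0.11+0.02j]] + [[-0.09-0.03j, 0.05+0.07j, -0.05+0.07j], [0.05-0.05j, -0.06+0.01j, (-0.03-0.06j)], [-0.01-0.12j, (-0.05+0.09j), (-0.11-0.02j)]]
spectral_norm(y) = 0.28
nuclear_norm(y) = 0.74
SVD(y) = [[-0.76, 0.64, 0.11],  [0.40, 0.33, 0.86],  [0.51, 0.7, -0.50]] @ diag([0.28041667908163753, 0.2645026500925686, 0.19236640607661737]) @ [[0.47, -0.88, -0.09], [-0.17, 0.01, -0.98], [0.87, 0.47, -0.15]]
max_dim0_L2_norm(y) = 0.26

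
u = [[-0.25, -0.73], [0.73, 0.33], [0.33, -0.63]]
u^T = [[-0.25, 0.73, 0.33], [-0.73, 0.33, -0.63]]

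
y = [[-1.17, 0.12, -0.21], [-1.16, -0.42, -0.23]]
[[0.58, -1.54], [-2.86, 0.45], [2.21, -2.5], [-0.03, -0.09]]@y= [[1.11, 0.72, 0.23],[2.82, -0.53, 0.50],[0.31, 1.32, 0.11],[0.14, 0.03, 0.03]]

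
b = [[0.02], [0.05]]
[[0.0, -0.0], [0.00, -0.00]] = b@[[0.04,-0.03]]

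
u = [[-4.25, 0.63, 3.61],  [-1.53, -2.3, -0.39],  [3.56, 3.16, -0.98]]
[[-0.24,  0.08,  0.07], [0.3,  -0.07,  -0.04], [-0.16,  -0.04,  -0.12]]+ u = [[-4.49, 0.71, 3.68], [-1.23, -2.37, -0.43], [3.40, 3.12, -1.1]]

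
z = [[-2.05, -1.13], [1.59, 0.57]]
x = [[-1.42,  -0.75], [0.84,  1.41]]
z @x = [[1.96, -0.06],[-1.78, -0.39]]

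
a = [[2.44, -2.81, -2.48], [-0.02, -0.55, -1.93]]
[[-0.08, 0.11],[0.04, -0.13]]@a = [[-0.2,0.16,-0.01], [0.1,-0.04,0.15]]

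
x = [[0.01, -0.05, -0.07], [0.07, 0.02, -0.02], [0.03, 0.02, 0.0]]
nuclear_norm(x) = 0.17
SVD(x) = [[-0.86, 0.49, 0.15], [-0.50, -0.76, -0.42], [-0.10, -0.44, 0.9]] @ diag([0.08979951798883834, 0.0801667473912609, 0.0030560074734975653]) @ [[-0.52, 0.35, 0.78], [-0.76, -0.6, -0.24], [-0.39, 0.72, -0.58]]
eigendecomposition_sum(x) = [[(0.01+0.04j), -0.03+0.01j, -0.03-0.01j], [(0.03-0j), (0.01+0.02j), -0.01+0.03j], [0.02-0.01j, 0.01+0.01j, 0.00+0.02j]] + [[(0.01-0.04j), (-0.03-0.01j), (-0.03+0.01j)], [0.03+0.00j, (0.01-0.02j), (-0.01-0.03j)], [(0.02+0.01j), (0.01-0.01j), -0.02j]] + [[-0.00-0.00j, -0j, -0.00-0.00j], [0.00+0.00j, -0.00+0.00j, 0j], [(-0-0j), -0j, (-0-0j)]]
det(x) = -0.00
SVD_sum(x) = [[0.04,  -0.03,  -0.06],[0.02,  -0.02,  -0.04],[0.0,  -0.0,  -0.01]] + [[-0.03, -0.02, -0.01], [0.05, 0.04, 0.01], [0.03, 0.02, 0.01]] + [[-0.00,0.00,-0.00], [0.00,-0.00,0.0], [-0.00,0.0,-0.0]]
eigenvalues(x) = [(0.02+0.08j), (0.02-0.08j), (-0+0j)]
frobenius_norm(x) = 0.12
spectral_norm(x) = 0.09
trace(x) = 0.03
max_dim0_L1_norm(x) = 0.11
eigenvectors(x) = [[(-0.69+0j), -0.69-0.00j, (0.4+0j)], [-0.05+0.65j, (-0.05-0.65j), -0.71+0.00j], [0.10+0.30j, 0.10-0.30j, (0.58+0j)]]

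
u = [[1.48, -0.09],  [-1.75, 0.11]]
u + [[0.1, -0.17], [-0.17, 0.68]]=[[1.58, -0.26], [-1.92, 0.79]]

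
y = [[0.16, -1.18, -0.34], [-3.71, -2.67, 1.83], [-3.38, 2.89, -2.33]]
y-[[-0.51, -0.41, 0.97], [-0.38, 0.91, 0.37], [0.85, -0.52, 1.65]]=[[0.67, -0.77, -1.31],[-3.33, -3.58, 1.46],[-4.23, 3.41, -3.98]]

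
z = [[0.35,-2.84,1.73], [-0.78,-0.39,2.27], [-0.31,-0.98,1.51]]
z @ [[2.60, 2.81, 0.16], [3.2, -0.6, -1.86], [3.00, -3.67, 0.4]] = [[-2.99, -3.66, 6.03], [3.53, -10.29, 1.51], [0.59, -5.82, 2.38]]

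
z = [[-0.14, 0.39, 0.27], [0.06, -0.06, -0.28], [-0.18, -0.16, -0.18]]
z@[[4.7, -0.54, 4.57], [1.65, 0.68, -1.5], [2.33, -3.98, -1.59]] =[[0.61, -0.73, -1.65], [-0.47, 1.04, 0.81], [-1.53, 0.7, -0.30]]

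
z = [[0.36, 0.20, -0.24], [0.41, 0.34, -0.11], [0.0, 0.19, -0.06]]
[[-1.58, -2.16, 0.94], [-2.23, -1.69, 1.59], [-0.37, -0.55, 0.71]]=z @ [[-3.83, -1.67, 0.77], [-2.29, -1.16, 3.89], [-1.06, 5.53, 0.47]]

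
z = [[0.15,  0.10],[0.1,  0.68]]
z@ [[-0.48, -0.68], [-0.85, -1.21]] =[[-0.16, -0.22], [-0.63, -0.89]]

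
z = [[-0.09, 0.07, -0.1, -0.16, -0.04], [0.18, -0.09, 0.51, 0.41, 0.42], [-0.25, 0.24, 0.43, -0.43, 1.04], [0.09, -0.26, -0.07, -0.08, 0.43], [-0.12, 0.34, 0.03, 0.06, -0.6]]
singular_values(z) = [1.45, 0.74, 0.61, 0.01, 0.0]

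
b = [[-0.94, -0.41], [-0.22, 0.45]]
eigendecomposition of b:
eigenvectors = [[-0.99, 0.27], [-0.15, -0.96]]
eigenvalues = [-1.0, 0.51]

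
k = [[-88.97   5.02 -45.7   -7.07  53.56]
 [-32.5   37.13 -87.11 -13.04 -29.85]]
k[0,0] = -88.97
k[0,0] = -88.97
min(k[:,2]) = -87.11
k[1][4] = -29.85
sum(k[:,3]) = -20.11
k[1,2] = -87.11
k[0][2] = -45.7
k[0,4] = 53.56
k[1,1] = 37.13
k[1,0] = -32.5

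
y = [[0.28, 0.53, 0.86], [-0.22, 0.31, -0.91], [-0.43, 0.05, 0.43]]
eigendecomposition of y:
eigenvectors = [[-0.72+0.00j,(-0.72-0j),(-0.31+0j)],[(0.37-0.44j),(0.37+0.44j),-0.86+0.00j],[(-0.15-0.37j),(-0.15+0.37j),0.40+0.00j]]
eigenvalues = [(0.18+0.77j), (0.18-0.77j), (0.65+0j)]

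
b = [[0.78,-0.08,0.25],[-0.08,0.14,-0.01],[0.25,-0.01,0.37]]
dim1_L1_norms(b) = [1.11, 0.23, 0.63]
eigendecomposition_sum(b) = [[0.74, -0.08, 0.34], [-0.08, 0.01, -0.04], [0.34, -0.04, 0.16]] + [[0.04, -0.02, -0.09], [-0.02, 0.01, 0.05], [-0.09, 0.05, 0.21]] + [[0.0, 0.02, -0.0],[0.02, 0.12, -0.02],[-0.00, -0.02, 0.0]]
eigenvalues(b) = [0.91, 0.26, 0.13]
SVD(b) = [[-0.9, -0.40, 0.17], [0.1, 0.2, 0.98], [-0.42, 0.9, -0.14]] @ diag([0.9059711701352099, 0.2567336848609821, 0.12729514500380798]) @ [[-0.9, 0.10, -0.42],[-0.4, 0.20, 0.9],[0.17, 0.98, -0.14]]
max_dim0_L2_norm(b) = 0.82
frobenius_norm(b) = 0.95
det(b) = 0.03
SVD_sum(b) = [[0.74, -0.08, 0.34],  [-0.08, 0.01, -0.04],  [0.34, -0.04, 0.16]] + [[0.04, -0.02, -0.09], [-0.02, 0.01, 0.05], [-0.09, 0.05, 0.21]] + [[0.00, 0.02, -0.00], [0.02, 0.12, -0.02], [-0.0, -0.02, 0.00]]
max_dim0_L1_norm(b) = 1.11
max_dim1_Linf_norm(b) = 0.78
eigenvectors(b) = [[0.9, -0.40, 0.17],[-0.10, 0.20, 0.98],[0.42, 0.90, -0.14]]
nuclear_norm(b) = 1.29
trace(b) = 1.29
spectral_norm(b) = 0.91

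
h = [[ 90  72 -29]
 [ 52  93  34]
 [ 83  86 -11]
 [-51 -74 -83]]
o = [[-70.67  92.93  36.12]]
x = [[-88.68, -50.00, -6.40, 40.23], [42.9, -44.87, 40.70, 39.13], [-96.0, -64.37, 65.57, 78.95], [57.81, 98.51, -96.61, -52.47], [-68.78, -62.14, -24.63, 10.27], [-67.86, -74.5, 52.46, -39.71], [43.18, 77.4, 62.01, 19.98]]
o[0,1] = 92.93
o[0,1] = 92.93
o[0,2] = 36.12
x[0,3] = 40.23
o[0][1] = 92.93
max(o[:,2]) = 36.12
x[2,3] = 78.95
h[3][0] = -51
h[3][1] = -74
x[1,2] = 40.7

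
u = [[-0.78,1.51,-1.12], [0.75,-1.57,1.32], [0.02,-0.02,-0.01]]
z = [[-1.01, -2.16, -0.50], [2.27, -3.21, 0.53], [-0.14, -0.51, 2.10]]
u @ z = [[4.37,-2.59,-1.16], [-4.51,2.75,1.56], [-0.06,0.03,-0.04]]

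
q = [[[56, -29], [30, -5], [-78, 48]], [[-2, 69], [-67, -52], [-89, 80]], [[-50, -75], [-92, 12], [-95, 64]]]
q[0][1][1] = -5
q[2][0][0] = -50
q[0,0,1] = -29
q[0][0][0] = 56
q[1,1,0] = -67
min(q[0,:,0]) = -78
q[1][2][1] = 80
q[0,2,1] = 48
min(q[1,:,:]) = -89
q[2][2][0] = -95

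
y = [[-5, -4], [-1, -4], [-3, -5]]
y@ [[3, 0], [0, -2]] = [[-15, 8], [-3, 8], [-9, 10]]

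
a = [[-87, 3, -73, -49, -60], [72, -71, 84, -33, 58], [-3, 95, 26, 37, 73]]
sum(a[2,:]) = 228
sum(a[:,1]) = 27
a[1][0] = 72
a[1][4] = 58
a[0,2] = -73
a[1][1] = -71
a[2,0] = -3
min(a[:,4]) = -60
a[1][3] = -33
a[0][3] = -49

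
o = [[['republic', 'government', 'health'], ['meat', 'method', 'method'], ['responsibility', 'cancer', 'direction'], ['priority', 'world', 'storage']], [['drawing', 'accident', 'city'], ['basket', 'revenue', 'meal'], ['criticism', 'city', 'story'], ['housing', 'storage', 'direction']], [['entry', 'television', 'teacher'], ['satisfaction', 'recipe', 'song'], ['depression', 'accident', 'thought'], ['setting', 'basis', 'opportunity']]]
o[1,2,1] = 'city'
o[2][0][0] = 'entry'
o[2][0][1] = 'television'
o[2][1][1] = 'recipe'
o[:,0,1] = ['government', 'accident', 'television']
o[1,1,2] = 'meal'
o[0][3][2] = 'storage'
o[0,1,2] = 'method'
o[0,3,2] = 'storage'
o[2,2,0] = 'depression'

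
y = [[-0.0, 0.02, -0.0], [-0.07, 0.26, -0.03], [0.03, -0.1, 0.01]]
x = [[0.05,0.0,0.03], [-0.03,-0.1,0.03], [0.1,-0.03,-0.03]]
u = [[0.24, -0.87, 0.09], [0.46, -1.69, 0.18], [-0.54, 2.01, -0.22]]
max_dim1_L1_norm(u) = 2.77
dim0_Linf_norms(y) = [0.07, 0.26, 0.03]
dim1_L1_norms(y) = [0.02, 0.36, 0.14]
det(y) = -0.00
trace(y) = 0.27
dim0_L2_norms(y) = [0.08, 0.28, 0.03]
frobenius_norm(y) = 0.29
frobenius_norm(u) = 2.88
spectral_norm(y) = 0.29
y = x @ u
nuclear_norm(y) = 0.30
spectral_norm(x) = 0.12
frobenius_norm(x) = 0.16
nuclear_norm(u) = 2.89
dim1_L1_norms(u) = [1.2, 2.33, 2.77]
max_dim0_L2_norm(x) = 0.12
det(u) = 0.00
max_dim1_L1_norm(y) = 0.36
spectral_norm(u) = 2.88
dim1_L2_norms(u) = [0.91, 1.76, 2.09]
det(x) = 0.00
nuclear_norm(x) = 0.27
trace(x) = -0.08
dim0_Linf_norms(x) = [0.1, 0.1, 0.03]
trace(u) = -1.67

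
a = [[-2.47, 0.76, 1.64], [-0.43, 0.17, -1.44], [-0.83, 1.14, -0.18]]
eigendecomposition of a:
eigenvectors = [[(-0.91+0j), 0.10-0.47j, (0.1+0.47j)],  [(-0.36+0j), (0.68+0j), 0.68-0.00j],  [-0.22+0.00j, 0.21-0.52j, (0.21+0.52j)]]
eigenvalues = [(-1.78+0j), (-0.35+1.4j), (-0.35-1.4j)]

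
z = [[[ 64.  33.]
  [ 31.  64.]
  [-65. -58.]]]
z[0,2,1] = -58.0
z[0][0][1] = 33.0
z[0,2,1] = -58.0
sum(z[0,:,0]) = 30.0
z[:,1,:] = [[31.0, 64.0]]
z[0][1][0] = 31.0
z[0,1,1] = 64.0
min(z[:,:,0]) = -65.0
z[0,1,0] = 31.0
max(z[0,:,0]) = 64.0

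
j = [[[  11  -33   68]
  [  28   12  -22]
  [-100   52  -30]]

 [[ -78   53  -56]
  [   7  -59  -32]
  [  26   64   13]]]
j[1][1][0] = 7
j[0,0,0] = 11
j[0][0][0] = 11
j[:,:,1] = [[-33, 12, 52], [53, -59, 64]]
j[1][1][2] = -32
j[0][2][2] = -30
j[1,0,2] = -56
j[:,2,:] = [[-100, 52, -30], [26, 64, 13]]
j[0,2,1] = 52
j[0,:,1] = [-33, 12, 52]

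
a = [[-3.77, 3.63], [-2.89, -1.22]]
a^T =[[-3.77, -2.89], [3.63, -1.22]]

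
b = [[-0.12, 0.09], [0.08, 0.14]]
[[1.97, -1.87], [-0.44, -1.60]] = b @ [[-13.17, 4.89], [4.36, -14.23]]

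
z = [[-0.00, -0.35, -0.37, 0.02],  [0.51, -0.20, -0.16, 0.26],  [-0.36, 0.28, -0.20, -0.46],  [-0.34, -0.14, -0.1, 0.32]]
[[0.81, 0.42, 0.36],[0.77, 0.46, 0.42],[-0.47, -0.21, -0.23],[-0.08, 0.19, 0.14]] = z@[[0.82, 0.28, 0.29], [-1.61, -0.19, -0.27], [-0.68, -0.93, -0.70], [-0.31, 0.52, 0.42]]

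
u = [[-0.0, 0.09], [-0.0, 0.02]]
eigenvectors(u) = [[1.00,0.98], [0.0,0.22]]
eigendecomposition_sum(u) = [[-0.0, 0.00], [-0.0, -0.00]] + [[0.00, 0.09],[0.0, 0.02]]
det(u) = 0.00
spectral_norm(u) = 0.09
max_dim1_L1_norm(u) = 0.09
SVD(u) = [[0.98, -0.22], [0.22, 0.98]] @ diag([0.09219544457292887, -0.0]) @ [[0.00, 1.0], [-1.0, -0.00]]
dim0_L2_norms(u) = [0.0, 0.09]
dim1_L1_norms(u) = [0.09, 0.02]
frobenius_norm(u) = 0.09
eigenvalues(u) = [-0.0, 0.02]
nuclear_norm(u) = 0.09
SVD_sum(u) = [[0.00, 0.09], [0.00, 0.02]] + [[-0.0,-0.00], [0.0,-0.0]]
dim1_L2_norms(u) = [0.09, 0.02]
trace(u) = 0.02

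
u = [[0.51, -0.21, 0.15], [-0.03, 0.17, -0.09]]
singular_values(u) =[0.58, 0.16]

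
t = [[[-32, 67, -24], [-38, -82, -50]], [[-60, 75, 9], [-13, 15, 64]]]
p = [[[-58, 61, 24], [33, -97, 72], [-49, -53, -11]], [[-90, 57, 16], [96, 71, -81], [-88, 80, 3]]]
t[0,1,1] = -82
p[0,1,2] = 72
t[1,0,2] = 9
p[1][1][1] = 71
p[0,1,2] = 72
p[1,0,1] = 57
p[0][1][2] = 72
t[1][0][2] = 9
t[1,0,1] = 75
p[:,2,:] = [[-49, -53, -11], [-88, 80, 3]]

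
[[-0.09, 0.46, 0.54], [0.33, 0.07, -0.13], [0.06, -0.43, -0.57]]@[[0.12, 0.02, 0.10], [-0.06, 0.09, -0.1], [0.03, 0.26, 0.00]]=[[-0.02, 0.18, -0.06],  [0.03, -0.02, 0.03],  [0.02, -0.19, 0.05]]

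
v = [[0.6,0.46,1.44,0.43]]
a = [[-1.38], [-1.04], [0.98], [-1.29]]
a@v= [[-0.83,-0.63,-1.99,-0.59], [-0.62,-0.48,-1.50,-0.45], [0.59,0.45,1.41,0.42], [-0.77,-0.59,-1.86,-0.55]]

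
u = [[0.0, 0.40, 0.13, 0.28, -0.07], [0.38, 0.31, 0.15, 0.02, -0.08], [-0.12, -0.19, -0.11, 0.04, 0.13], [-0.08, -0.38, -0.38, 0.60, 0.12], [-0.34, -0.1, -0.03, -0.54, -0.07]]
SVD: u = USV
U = [[0.03, 0.51, -0.84, -0.00, 0.18],  [0.24, 0.53, 0.45, -0.38, 0.57],  [-0.21, -0.23, 0.0, 0.63, 0.72],  [-0.87, -0.05, -0.04, -0.47, 0.14],  [0.37, -0.64, -0.30, -0.50, 0.34]]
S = [0.94, 0.84, 0.33, 0.11, 0.05]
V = [[0.06, 0.45, 0.41, -0.77, -0.19],[0.54, 0.59, 0.25, 0.54, -0.08],[0.83, -0.47, -0.06, -0.27, 0.12],[-0.11, -0.09, 0.58, 0.05, 0.80],[0.08, 0.47, -0.65, -0.20, 0.55]]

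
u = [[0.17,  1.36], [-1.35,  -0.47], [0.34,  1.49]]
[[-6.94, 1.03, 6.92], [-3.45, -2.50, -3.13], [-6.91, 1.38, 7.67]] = u@[[4.53, 1.66, 0.57],[-5.67, 0.55, 5.02]]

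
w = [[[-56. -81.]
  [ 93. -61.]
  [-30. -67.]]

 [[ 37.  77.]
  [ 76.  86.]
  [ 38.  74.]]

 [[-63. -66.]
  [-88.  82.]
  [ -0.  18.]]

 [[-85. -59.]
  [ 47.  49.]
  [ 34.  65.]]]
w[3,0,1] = -59.0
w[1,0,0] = 37.0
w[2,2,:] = [-0.0, 18.0]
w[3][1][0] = 47.0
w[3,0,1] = -59.0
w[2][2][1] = 18.0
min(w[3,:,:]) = -85.0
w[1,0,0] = 37.0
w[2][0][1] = -66.0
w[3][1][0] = 47.0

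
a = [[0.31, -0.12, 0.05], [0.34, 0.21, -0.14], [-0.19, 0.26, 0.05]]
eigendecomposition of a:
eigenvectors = [[-0.01-0.29j, (-0.01+0.29j), -0.27+0.00j],  [-0.71+0.00j, (-0.71-0j), (-0.59+0j)],  [(-0.12+0.63j), -0.12-0.63j, -0.76+0.00j]]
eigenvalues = [(0.19+0.26j), (0.19-0.26j), (0.19+0j)]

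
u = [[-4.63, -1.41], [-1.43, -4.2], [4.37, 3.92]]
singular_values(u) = [8.29, 2.98]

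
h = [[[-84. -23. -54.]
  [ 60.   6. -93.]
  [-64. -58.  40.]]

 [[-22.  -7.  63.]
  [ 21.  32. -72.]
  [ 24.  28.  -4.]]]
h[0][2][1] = -58.0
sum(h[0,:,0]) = -88.0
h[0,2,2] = 40.0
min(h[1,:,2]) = -72.0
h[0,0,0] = -84.0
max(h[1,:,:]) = 63.0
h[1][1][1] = 32.0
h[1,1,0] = 21.0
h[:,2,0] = [-64.0, 24.0]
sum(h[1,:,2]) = -13.0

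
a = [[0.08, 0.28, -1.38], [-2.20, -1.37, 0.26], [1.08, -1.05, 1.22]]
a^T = [[0.08, -2.2, 1.08], [0.28, -1.37, -1.05], [-1.38, 0.26, 1.22]]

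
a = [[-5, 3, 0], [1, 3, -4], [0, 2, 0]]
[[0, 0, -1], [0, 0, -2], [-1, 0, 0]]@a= [[0, -2, 0], [0, -4, 0], [5, -3, 0]]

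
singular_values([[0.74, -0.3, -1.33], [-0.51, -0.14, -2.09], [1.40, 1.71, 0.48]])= [2.74, 2.01, 0.78]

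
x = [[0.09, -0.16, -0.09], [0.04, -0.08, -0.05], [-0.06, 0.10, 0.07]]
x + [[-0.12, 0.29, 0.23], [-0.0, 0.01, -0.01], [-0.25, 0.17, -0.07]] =[[-0.03, 0.13, 0.14], [0.04, -0.07, -0.06], [-0.31, 0.27, 0.00]]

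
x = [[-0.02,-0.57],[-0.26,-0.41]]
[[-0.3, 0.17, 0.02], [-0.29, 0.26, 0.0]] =x@[[0.31, -0.56, 0.03],[0.51, -0.27, -0.03]]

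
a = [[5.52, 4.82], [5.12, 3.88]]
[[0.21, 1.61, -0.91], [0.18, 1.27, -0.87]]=a @ [[0.02, -0.04, -0.20], [0.02, 0.38, 0.04]]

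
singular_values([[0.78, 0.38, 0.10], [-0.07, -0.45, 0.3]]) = [0.91, 0.48]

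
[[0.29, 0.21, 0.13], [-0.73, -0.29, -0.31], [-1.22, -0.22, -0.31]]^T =[[0.29, -0.73, -1.22], [0.21, -0.29, -0.22], [0.13, -0.31, -0.31]]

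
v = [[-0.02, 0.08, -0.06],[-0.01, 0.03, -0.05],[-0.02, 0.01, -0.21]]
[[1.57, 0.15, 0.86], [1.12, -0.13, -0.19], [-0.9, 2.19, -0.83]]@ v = [[-0.05, 0.14, -0.28], [-0.02, 0.08, -0.02], [0.01, -0.01, 0.12]]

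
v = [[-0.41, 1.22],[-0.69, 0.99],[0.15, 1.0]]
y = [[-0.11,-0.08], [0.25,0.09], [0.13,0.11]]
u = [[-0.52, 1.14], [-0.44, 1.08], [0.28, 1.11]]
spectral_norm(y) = 0.34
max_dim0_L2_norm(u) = 1.92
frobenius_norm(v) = 2.03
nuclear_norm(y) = 0.39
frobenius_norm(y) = 0.34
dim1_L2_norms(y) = [0.14, 0.27, 0.17]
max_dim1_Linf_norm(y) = 0.25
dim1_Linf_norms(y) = [0.11, 0.25, 0.13]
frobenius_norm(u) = 2.06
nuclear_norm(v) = 2.52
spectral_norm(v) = 1.95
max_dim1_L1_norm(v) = 1.68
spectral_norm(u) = 1.97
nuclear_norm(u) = 2.58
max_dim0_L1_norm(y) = 0.49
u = v + y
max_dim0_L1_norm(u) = 3.33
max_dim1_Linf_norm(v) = 1.22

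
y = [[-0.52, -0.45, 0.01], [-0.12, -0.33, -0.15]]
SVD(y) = [[-0.90, -0.44], [-0.44, 0.9]] @ diag([0.7583743595152967, 0.20896968878228134]) @ [[0.69, 0.72, 0.07], [0.57, -0.48, -0.67]]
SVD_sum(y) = [[-0.47, -0.49, -0.05],[-0.23, -0.24, -0.02]] + [[-0.05, 0.04, 0.06],  [0.11, -0.09, -0.13]]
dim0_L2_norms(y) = [0.53, 0.56, 0.15]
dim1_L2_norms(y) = [0.69, 0.38]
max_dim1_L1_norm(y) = 0.98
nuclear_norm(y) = 0.97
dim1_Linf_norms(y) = [0.52, 0.33]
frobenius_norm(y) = 0.79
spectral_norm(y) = 0.76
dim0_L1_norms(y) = [0.64, 0.78, 0.16]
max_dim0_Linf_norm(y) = 0.52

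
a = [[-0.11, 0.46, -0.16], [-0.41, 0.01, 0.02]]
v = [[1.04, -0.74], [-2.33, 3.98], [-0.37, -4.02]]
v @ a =[[0.19,0.47,-0.18], [-1.38,-1.03,0.45], [1.69,-0.21,-0.02]]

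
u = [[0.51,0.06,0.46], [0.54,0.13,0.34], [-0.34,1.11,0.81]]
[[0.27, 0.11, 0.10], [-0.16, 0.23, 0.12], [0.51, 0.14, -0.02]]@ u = [[0.16, 0.14, 0.24], [0.0, 0.15, 0.1], [0.34, 0.03, 0.27]]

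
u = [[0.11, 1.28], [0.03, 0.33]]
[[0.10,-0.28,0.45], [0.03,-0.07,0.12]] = u @ [[-0.03, -0.32, 0.17], [0.08, -0.19, 0.34]]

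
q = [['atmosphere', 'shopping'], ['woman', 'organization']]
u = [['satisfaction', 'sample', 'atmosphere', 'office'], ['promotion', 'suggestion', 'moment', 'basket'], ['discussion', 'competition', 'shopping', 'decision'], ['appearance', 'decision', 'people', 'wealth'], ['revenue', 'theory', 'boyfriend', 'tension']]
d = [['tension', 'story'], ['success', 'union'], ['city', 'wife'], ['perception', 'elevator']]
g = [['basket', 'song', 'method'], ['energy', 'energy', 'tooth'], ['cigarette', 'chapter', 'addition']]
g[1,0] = 'energy'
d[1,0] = 'success'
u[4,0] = 'revenue'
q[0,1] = 'shopping'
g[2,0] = 'cigarette'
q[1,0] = 'woman'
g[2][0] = 'cigarette'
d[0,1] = 'story'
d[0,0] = 'tension'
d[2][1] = 'wife'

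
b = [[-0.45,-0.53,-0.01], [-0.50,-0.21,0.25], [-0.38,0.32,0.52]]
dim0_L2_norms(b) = [0.77, 0.65, 0.58]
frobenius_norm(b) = 1.17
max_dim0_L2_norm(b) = 0.77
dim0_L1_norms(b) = [1.33, 1.06, 0.78]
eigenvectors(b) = [[-0.8, -0.16, 0.54], [-0.6, 0.34, -0.48], [-0.08, 0.92, 0.69]]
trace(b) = -0.14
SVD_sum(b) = [[-0.45, -0.17, 0.24],[-0.50, -0.19, 0.26],[-0.38, -0.14, 0.20]] + [[0.00, -0.36, -0.25], [0.00, -0.02, -0.01], [-0.00, 0.46, 0.32]] + [[-0.0, 0.00, -0.00], [0.00, -0.00, 0.0], [-0.00, 0.00, -0.00]]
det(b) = 0.00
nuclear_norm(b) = 1.63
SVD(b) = [[-0.59, 0.61, 0.53],[-0.65, 0.04, -0.76],[-0.49, -0.79, 0.38]] @ diag([0.9213731027474695, 0.7130018145767649, 0.00013395425307360692]) @ [[0.84, 0.32, -0.44], [0.01, -0.82, -0.57], [-0.54, 0.48, -0.69]]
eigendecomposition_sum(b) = [[-0.51, -0.46, 0.08], [-0.38, -0.35, 0.06], [-0.05, -0.05, 0.01]] + [[0.06, -0.07, -0.09], [-0.12, 0.14, 0.19], [-0.33, 0.37, 0.51]] + [[-0.00, 0.0, -0.0], [0.00, -0.00, 0.00], [-0.0, 0.0, -0.0]]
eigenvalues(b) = [-0.85, 0.71, -0.0]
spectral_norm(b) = 0.92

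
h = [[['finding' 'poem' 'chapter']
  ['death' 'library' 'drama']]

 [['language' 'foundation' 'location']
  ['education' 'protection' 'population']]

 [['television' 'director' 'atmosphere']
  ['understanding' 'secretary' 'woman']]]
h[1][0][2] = 'location'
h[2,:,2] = ['atmosphere', 'woman']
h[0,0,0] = 'finding'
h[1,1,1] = 'protection'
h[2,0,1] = 'director'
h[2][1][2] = 'woman'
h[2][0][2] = 'atmosphere'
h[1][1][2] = 'population'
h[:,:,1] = [['poem', 'library'], ['foundation', 'protection'], ['director', 'secretary']]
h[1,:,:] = [['language', 'foundation', 'location'], ['education', 'protection', 'population']]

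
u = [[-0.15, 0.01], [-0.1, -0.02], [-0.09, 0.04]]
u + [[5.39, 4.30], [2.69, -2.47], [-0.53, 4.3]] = [[5.24, 4.31], [2.59, -2.49], [-0.62, 4.34]]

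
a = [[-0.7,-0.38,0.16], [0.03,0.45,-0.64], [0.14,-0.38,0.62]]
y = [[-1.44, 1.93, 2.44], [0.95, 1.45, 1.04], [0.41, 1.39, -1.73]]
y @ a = [[1.41, 0.49, 0.05],[-0.48, -0.1, -0.13],[-0.49, 1.13, -1.9]]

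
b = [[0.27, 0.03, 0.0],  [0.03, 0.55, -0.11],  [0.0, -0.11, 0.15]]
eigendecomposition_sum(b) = [[0.01,0.05,-0.01], [0.05,0.54,-0.14], [-0.01,-0.14,0.04]] + [[0.26, -0.02, 0.02], [-0.02, 0.0, -0.00], [0.02, -0.00, 0.00]] + [[0.0,-0.0,-0.01], [-0.00,0.01,0.03], [-0.01,0.03,0.11]]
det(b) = 0.02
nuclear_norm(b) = 0.97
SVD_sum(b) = [[0.01, 0.05, -0.01], [0.05, 0.54, -0.14], [-0.01, -0.14, 0.04]] + [[0.26, -0.02, 0.02], [-0.02, 0.0, -0.0], [0.02, -0.0, 0.0]] + [[0.00, -0.0, -0.01], [-0.0, 0.01, 0.03], [-0.01, 0.03, 0.11]]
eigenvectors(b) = [[0.09, -0.99, -0.05], [0.96, 0.08, 0.25], [-0.25, -0.07, 0.97]]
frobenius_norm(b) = 0.65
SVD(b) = [[-0.09, 0.99, -0.05], [-0.96, -0.08, 0.25], [0.25, 0.07, 0.97]] @ diag([0.5809703444124895, 0.26766338365771164, 0.12136627192979864]) @ [[-0.09,-0.96,0.25],[0.99,-0.08,0.07],[-0.05,0.25,0.97]]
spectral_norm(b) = 0.58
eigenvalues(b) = [0.58, 0.27, 0.12]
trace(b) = 0.97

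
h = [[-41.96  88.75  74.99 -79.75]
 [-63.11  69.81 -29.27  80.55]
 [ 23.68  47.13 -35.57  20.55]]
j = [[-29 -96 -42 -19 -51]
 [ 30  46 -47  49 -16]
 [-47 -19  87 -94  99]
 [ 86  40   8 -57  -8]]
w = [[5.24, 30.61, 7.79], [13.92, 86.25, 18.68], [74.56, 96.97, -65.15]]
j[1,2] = -47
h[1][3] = 80.55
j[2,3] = -94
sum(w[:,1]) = 213.82999999999998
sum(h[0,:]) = 42.03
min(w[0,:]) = 5.24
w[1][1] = 86.25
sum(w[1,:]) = 118.85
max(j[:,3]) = 49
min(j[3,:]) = -57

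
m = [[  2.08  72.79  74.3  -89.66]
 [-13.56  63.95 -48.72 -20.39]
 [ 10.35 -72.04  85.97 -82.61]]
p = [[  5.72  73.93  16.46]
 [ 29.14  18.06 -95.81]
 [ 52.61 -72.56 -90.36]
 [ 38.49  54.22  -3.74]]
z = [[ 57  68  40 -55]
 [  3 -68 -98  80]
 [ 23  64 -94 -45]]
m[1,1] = 63.95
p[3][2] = -3.74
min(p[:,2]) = -95.81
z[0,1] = 68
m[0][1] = 72.79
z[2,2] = -94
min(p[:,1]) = -72.56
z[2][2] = -94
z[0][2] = 40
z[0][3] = -55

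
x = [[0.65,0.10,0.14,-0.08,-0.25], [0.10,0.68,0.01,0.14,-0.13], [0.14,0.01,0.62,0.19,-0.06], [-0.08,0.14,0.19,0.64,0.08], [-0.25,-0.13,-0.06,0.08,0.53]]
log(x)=[[-0.57, 0.14, 0.25, -0.16, -0.43], [0.14, -0.45, -0.05, 0.26, -0.22], [0.25, -0.05, -0.57, 0.35, -0.09], [-0.16, 0.26, 0.35, -0.55, 0.16], [-0.43, -0.22, -0.09, 0.16, -0.78]]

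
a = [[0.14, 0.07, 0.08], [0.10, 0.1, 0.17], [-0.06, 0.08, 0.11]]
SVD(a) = [[-0.55,0.54,0.64], [-0.77,-0.04,-0.64], [-0.32,-0.84,0.43]] @ diag([0.2870620729535889, 0.13841852629994833, 0.01832151327098719]) @ [[-0.47, -0.49, -0.73], [0.88, -0.24, -0.4], [-0.02, 0.84, -0.55]]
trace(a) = 0.35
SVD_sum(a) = [[0.07, 0.08, 0.12], [0.10, 0.11, 0.16], [0.04, 0.05, 0.07]] + [[0.07, -0.02, -0.03],[-0.00, 0.0, 0.0],[-0.1, 0.03, 0.05]] + [[-0.0,0.01,-0.01], [0.0,-0.01,0.01], [-0.0,0.01,-0.00]]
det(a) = -0.00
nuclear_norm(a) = 0.44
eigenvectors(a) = [[0.09, -0.81, 0.69], [-0.83, -0.46, 0.71], [0.55, 0.36, 0.13]]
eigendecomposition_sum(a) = [[-0.00,  0.00,  -0.00], [0.01,  -0.01,  0.01], [-0.01,  0.01,  -0.01]] + [[0.12, -0.09, -0.16], [0.07, -0.05, -0.09], [-0.06, 0.04, 0.07]] + [[0.02, 0.16, 0.24],[0.02, 0.16, 0.25],[0.00, 0.03, 0.05]]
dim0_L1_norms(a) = [0.3, 0.25, 0.36]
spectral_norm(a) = 0.29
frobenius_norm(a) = 0.32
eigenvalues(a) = [-0.02, 0.14, 0.23]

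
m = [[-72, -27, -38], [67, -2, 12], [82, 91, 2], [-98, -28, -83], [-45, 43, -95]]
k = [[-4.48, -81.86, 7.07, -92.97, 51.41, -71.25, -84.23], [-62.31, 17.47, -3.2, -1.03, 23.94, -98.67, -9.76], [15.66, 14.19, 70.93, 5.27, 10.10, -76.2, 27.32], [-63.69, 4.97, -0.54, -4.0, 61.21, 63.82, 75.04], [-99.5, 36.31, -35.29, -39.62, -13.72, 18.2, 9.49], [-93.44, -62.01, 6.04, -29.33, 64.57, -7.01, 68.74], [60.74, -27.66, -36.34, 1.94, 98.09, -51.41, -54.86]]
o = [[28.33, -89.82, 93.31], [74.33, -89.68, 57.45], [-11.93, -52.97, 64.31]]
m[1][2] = 12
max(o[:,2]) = 93.31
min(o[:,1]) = -89.82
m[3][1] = -28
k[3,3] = -4.0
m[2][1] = 91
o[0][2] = 93.31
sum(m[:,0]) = -66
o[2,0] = -11.93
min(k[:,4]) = -13.72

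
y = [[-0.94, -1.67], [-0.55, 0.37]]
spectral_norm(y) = 1.92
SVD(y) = [[-1.0, 0.03], [0.03, 1.00]] @ diag([1.9171973999491974, 0.6604953668482727]) @ [[0.48, 0.88], [-0.88, 0.48]]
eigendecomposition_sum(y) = [[-1.13,-1.04], [-0.34,-0.32]] + [[0.19,-0.63], [-0.21,0.69]]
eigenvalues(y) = [-1.45, 0.88]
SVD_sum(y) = [[-0.92, -1.68], [0.03, 0.05]] + [[-0.02,0.01], [-0.58,0.32]]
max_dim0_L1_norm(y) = 2.04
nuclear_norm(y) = 2.58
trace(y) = -0.57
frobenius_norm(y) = 2.03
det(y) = -1.27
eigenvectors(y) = [[-0.96, 0.68], [-0.29, -0.74]]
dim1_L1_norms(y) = [2.61, 0.92]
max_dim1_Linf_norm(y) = 1.67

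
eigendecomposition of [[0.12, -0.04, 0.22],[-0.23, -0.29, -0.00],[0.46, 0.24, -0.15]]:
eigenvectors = [[-0.75, 0.34, -0.38],[0.29, 0.44, 0.69],[-0.60, -0.83, 0.61]]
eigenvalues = [0.31, -0.47, -0.16]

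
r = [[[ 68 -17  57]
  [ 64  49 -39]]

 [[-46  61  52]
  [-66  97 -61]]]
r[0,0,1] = -17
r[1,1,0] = -66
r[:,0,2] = [57, 52]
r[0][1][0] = 64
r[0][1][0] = 64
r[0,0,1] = -17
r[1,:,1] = [61, 97]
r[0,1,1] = 49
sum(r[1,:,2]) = -9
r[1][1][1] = 97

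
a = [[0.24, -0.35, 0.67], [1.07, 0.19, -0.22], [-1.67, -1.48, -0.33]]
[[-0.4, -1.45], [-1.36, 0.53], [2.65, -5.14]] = a@[[-1.28, -0.20],  [-0.28, 3.73],  [-0.29, -0.14]]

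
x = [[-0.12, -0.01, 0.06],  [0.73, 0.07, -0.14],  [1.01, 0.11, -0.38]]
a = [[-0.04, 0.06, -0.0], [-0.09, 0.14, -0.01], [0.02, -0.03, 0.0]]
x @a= [[0.01, -0.01, 0.0],[-0.04, 0.06, -0.0],[-0.06, 0.09, -0.00]]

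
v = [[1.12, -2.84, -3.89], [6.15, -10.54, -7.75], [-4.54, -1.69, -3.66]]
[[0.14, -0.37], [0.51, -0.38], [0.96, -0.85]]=v@[[-0.18, 0.09],[-0.19, 0.00],[0.05, 0.12]]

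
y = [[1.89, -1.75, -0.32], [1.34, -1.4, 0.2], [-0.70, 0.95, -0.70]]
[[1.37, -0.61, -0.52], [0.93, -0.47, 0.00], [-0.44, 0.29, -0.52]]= y@[[0.7, -0.01, -0.09],[-0.01, 0.33, 0.04],[-0.09, 0.04, 0.89]]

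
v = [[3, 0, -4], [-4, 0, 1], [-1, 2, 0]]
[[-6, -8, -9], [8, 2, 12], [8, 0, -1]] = v @ [[-2, 0, -3], [3, 0, -2], [0, 2, 0]]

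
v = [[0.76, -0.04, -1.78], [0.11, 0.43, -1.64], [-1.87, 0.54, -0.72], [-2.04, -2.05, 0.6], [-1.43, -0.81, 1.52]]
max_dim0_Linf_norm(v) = 2.05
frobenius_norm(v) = 4.97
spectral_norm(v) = 4.02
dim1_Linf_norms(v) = [1.78, 1.64, 1.87, 2.05, 1.52]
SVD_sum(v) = [[1.04, 0.69, -0.86],  [0.82, 0.55, -0.68],  [-0.43, -0.29, 0.35],  [-1.83, -1.22, 1.52],  [-1.51, -1.01, 1.26]] + [[-0.57,  -0.02,  -0.71], [-0.75,  -0.03,  -0.93], [-1.08,  -0.05,  -1.34], [-0.55,  -0.02,  -0.68], [0.17,  0.01,  0.20]] + [[0.3, -0.71, -0.21], [0.04, -0.09, -0.03], [-0.36, 0.87, 0.26], [0.34, -0.80, -0.24], [-0.08, 0.19, 0.06]]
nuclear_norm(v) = 8.05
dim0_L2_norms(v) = [3.21, 2.31, 3.01]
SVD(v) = [[-0.38, 0.37, -0.51], [-0.30, 0.49, -0.06], [0.16, 0.70, 0.62], [0.67, 0.35, -0.58], [0.55, -0.11, 0.14]] @ diag([4.021392892600159, 2.456686596194627, 1.5715247918574415]) @ [[-0.68, -0.46, 0.57], [-0.63, -0.03, -0.78], [-0.37, 0.89, 0.27]]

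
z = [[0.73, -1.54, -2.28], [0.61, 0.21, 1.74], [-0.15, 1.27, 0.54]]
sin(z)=[[0.97, -0.35, -0.70], [0.44, 0.24, 1.47], [-0.25, 0.81, 0.18]]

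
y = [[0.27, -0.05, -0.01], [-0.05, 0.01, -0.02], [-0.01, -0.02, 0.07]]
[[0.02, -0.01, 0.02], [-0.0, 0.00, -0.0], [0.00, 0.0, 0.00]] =y @ [[0.07, -0.04, 0.07], [0.01, 0.03, 0.02], [0.05, 0.03, 0.07]]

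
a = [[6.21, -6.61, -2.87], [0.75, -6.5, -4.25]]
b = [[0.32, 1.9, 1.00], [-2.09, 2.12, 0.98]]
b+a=[[6.53, -4.71, -1.87], [-1.34, -4.38, -3.27]]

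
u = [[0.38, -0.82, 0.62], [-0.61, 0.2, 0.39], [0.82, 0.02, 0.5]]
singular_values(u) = [1.33, 0.77, 0.57]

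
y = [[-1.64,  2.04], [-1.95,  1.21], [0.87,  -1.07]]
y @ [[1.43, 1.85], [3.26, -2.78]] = [[4.31, -8.71], [1.16, -6.97], [-2.24, 4.58]]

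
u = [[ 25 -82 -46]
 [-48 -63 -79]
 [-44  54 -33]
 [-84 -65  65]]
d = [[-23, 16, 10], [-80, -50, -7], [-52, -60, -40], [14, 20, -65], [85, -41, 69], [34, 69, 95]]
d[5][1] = 69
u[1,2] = -79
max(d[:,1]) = 69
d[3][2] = -65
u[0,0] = 25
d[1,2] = -7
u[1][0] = -48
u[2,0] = -44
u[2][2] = -33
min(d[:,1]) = -60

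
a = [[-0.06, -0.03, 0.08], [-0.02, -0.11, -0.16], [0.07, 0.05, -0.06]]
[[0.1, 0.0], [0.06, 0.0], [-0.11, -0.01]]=a@[[-0.54, -0.03], [-1.02, -0.05], [0.41, 0.02]]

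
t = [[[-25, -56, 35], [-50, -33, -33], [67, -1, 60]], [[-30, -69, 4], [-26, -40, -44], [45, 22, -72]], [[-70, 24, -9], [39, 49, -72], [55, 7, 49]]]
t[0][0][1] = -56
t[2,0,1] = 24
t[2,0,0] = -70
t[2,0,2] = -9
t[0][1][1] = -33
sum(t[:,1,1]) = -24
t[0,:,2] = [35, -33, 60]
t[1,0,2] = 4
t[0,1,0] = -50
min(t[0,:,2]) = -33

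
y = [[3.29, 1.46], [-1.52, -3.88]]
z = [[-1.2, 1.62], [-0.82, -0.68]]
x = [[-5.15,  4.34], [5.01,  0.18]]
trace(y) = -0.59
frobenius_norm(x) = 8.40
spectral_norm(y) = 5.10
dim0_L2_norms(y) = [3.62, 4.15]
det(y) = -10.55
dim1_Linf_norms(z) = [1.62, 0.82]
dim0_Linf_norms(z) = [1.2, 1.62]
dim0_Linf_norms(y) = [3.29, 3.88]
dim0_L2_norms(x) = [7.18, 4.34]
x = y @ z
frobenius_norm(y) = 5.51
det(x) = -22.67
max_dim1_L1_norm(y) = 5.4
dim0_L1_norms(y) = [4.81, 5.34]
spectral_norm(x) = 7.89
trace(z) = -1.88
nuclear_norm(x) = 10.76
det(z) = 2.14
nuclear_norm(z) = 3.08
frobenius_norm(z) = 2.28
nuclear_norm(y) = 7.17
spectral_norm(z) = 2.02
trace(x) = -4.97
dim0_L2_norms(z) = [1.45, 1.76]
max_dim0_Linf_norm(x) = 5.15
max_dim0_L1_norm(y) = 5.34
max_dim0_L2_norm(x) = 7.18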